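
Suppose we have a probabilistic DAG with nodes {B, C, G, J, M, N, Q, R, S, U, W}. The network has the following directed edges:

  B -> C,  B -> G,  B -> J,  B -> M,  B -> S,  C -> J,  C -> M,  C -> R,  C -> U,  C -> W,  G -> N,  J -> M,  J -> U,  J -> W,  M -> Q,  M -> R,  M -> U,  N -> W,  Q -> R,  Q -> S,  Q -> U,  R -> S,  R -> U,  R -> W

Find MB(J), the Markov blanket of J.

Ch(J) = {M, U, W}.
J's parents: B, C.
Other parents of J's children:
  M's other parents are B, C.
  U's other parents are C, M, Q, R.
  W's other parents are C, N, R.
Taking the union gives {B, C, M, N, Q, R, U, W}.

{B, C, M, N, Q, R, U, W}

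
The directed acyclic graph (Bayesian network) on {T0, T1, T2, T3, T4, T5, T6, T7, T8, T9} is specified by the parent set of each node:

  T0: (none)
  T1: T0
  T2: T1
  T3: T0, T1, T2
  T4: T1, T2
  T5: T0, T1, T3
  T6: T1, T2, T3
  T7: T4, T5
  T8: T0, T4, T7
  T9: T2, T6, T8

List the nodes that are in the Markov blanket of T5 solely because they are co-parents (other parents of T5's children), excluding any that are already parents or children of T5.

{T4}

Children of T5: T7.
  T7: T4
Excluding nodes already adjacent to T5 (T0, T1, T3, T7), the co-parent-only contribution is {T4}.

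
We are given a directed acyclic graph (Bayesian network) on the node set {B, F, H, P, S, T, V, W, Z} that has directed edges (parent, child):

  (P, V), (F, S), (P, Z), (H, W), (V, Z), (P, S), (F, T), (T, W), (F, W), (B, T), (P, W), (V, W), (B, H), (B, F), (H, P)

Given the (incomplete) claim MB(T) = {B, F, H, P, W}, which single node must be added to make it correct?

Parents of T: B, F.
Ch(T) = {W}.
Co-parents of T (other parents of its children):
  W: F, H, P, V
MB(T) = {B, F, H, P, V, W}.
Comparing with the claimed set, V is missing.

V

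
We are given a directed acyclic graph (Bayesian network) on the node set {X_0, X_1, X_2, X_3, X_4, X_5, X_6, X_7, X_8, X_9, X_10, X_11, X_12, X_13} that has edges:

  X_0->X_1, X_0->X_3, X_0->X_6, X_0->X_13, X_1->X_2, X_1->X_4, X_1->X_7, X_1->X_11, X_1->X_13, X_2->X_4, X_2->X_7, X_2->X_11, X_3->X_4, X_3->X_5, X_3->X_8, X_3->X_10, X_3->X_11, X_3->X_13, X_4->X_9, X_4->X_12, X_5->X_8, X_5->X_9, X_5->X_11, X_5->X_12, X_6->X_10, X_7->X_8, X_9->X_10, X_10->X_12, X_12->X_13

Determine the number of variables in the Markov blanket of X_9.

5

Parents of X_9: X_4, X_5.
X_9's children: X_10.
Parents of each child, excluding X_9:
  X_10's other parents are X_3, X_6.
MB(X_9) = {X_3, X_4, X_5, X_6, X_10}, which has 5 nodes.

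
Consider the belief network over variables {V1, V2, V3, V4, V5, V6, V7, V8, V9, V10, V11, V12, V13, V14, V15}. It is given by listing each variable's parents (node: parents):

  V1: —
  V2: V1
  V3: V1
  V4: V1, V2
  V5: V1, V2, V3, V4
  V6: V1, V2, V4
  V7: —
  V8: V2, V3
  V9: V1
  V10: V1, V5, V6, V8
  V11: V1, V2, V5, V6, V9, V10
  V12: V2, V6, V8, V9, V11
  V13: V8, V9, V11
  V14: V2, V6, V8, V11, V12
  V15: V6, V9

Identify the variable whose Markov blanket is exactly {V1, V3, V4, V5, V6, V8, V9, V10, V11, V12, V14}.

V2

The target node must have every member of {V1, V3, V4, V5, V6, V8, V9, V10, V11, V12, V14} as a parent, child, or co-parent, and no others.
Parents of V2: V1; children: V4, V5, V6, V8, V11, V12, V14; co-parents: V1, V3, V4, V5, V6, V8, V9, V10, V11, V12.
These exactly cover the given set, so the node is V2.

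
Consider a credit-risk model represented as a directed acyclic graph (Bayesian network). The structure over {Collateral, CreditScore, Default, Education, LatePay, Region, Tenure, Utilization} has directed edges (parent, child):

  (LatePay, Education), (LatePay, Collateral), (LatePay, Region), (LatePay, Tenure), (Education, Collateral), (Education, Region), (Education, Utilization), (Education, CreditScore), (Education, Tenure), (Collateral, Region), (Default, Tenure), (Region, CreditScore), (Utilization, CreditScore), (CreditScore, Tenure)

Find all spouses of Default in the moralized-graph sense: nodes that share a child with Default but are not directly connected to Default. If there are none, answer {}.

{CreditScore, Education, LatePay}

Children of Default: Tenure.
  Tenure also has parents CreditScore, Education, LatePay.
Excluding nodes already adjacent to Default (Tenure), the co-parent-only contribution is {CreditScore, Education, LatePay}.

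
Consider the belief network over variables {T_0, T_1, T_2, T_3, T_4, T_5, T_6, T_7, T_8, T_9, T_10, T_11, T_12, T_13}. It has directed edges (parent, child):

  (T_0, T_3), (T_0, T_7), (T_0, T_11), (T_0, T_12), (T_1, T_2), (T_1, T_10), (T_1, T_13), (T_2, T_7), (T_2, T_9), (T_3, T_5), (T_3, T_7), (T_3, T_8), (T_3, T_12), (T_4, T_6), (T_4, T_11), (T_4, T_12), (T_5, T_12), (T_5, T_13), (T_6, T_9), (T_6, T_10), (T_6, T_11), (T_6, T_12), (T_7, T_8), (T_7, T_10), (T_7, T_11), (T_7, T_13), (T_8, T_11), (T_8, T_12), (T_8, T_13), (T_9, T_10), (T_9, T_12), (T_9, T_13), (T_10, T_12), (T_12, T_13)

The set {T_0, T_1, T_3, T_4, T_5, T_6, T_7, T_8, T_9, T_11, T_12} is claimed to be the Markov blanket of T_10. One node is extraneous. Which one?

Pa(T_10) = {T_1, T_6, T_7, T_9}.
T_10 has child T_12.
For each child, the remaining parents (spouses of T_10):
  T_12's other parents are T_0, T_3, T_4, T_5, T_6, T_8, T_9.
MB(T_10) = {T_0, T_1, T_3, T_4, T_5, T_6, T_7, T_8, T_9, T_12}.
T_11 is neither a parent, child, nor co-parent of T_10, so it does not belong.

T_11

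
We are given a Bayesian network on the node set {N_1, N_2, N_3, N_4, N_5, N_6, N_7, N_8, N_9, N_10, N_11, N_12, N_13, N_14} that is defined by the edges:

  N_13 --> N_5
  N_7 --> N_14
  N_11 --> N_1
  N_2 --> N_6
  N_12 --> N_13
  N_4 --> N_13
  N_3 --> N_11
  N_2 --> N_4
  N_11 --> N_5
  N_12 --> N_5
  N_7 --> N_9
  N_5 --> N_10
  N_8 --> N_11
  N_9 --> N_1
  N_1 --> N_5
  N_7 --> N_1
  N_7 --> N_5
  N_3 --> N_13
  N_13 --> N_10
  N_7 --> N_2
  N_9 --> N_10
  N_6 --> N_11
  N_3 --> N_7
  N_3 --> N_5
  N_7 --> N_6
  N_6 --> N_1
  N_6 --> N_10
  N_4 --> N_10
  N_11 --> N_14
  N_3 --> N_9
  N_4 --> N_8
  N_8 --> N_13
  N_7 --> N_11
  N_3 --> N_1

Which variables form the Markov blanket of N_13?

{N_1, N_3, N_4, N_5, N_6, N_7, N_8, N_9, N_10, N_11, N_12}

The Markov blanket of a node is its parents, its children, and the other parents of its children.
Pa(N_13) = {N_3, N_4, N_8, N_12}.
Ch(N_13) = {N_5, N_10}.
Other parents of N_13's children:
  N_5 also has parents N_1, N_3, N_7, N_11, N_12.
  N_10's other parents are N_4, N_5, N_6, N_9.
Union: {N_3, N_4, N_8, N_12} ∪ {N_5, N_10} ∪ {N_1, N_3, N_4, N_5, N_6, N_7, N_9, N_11, N_12} = {N_1, N_3, N_4, N_5, N_6, N_7, N_8, N_9, N_10, N_11, N_12}.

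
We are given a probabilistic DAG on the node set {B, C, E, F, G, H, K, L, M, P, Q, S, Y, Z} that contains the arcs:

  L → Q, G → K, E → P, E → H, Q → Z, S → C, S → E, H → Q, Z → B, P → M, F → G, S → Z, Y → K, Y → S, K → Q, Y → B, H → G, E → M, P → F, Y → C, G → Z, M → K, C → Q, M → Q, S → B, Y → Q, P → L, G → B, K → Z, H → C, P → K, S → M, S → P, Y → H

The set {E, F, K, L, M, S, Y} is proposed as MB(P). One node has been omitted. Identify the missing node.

G

Pa(P) = {E, S}.
Ch(P) = {F, K, L, M}.
Parents of each child, excluding P:
  F: —
  L: —
  M: E, S
  K: G, M, Y
MB(P) = {E, F, G, K, L, M, S, Y}.
Comparing with the claimed set, G is missing.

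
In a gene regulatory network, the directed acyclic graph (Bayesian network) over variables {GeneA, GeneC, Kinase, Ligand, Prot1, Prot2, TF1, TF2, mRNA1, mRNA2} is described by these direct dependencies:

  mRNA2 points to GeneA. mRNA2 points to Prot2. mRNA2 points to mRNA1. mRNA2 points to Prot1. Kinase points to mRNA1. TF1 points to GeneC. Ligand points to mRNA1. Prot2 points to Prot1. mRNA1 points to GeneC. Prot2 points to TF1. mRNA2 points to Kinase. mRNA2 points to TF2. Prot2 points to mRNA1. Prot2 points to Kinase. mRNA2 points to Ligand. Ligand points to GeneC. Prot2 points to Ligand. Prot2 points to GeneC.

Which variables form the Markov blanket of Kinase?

{Ligand, Prot2, mRNA1, mRNA2}

Kinase's parents: Prot2, mRNA2.
Kinase has child mRNA1.
For each child, the remaining parents (spouses of Kinase):
  mRNA1's other parents are Ligand, Prot2, mRNA2.
So the Markov blanket of Kinase is {Ligand, Prot2, mRNA1, mRNA2}.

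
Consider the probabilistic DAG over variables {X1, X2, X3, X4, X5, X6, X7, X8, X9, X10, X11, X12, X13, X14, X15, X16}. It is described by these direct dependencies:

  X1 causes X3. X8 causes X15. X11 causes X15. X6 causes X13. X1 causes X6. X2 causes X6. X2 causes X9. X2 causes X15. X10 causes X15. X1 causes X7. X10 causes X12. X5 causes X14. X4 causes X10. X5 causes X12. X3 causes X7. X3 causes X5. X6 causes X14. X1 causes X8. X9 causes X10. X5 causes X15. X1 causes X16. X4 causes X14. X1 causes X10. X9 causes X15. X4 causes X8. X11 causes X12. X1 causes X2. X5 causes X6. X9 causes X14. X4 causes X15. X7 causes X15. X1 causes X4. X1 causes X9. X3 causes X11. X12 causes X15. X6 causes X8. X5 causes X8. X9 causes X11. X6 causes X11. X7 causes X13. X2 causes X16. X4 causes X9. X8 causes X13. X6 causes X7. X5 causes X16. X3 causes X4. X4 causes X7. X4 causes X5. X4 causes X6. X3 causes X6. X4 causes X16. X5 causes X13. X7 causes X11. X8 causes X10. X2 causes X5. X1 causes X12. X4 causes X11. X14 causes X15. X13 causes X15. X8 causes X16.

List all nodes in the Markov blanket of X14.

X14 has parents X4, X5, X6, X9.
Children of X14: X15.
Co-parents of X14 (other parents of its children):
  X15's other parents are X2, X4, X5, X7, X8, X9, X10, X11, X12, X13.
MB(X14) = {X2, X4, X5, X6, X7, X8, X9, X10, X11, X12, X13, X15}.

{X2, X4, X5, X6, X7, X8, X9, X10, X11, X12, X13, X15}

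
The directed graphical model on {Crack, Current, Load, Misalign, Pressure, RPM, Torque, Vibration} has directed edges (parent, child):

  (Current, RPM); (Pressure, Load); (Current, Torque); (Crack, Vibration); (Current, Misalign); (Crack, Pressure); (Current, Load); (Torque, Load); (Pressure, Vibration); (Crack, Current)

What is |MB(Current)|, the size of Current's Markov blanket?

6

Current has parent Crack.
Children of Current: Load, Misalign, RPM, Torque.
Co-parents of Current (other parents of its children):
  Misalign: —
  Torque: —
  RPM: —
  Load: Pressure, Torque
MB(Current) = {Crack, Load, Misalign, Pressure, RPM, Torque}, which has 6 nodes.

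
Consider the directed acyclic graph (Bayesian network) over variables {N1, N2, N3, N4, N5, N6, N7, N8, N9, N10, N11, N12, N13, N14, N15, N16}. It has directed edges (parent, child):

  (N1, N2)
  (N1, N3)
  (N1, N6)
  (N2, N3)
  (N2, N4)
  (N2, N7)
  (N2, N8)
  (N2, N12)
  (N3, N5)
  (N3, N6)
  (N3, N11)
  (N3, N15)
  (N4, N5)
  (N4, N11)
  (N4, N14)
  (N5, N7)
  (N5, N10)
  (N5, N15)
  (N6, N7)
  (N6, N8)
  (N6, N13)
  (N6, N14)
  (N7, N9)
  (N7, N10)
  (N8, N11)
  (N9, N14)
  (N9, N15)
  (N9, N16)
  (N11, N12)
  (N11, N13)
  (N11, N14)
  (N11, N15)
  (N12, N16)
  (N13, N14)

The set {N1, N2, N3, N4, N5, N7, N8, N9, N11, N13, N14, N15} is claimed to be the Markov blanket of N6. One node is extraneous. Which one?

N15

Recall MB(v) = parents ∪ children ∪ spouses, where spouses are the other parents of v's children.
N6 has parents N1, N3.
Children of N6: N7, N8, N13, N14.
Other parents of N6's children:
  parents(N7) \ {N6} = {N2, N5}.
  N8's other parent is N2.
  N13 also has parent N11.
  N14 also has parents N4, N9, N11, N13.
MB(N6) = {N1, N2, N3, N4, N5, N7, N8, N9, N11, N13, N14}.
N15 is neither a parent, child, nor co-parent of N6, so it does not belong.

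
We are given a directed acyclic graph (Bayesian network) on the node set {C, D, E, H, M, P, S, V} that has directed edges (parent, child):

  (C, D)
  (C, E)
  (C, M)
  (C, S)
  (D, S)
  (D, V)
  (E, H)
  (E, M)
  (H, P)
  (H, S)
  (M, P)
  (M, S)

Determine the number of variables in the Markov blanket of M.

6

The Markov blanket of a node is its parents, its children, and the other parents of its children.
Children of M: P, S.
Pa(M) = {C, E}.
For each child, the remaining parents (spouses of M):
  P's other parent is H.
  S also has parents C, D, H.
MB(M) = {C, D, E, H, P, S}, which has 6 nodes.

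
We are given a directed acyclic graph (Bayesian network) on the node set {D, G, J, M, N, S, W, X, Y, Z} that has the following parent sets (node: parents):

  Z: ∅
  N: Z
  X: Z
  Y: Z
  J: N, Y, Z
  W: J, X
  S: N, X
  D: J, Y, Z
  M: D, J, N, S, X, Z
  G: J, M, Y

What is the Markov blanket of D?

{J, M, N, S, X, Y, Z}

Parents of D: J, Y, Z.
D's children: M.
Parents of each child, excluding D:
  M: J, N, S, X, Z
So the Markov blanket of D is {J, M, N, S, X, Y, Z}.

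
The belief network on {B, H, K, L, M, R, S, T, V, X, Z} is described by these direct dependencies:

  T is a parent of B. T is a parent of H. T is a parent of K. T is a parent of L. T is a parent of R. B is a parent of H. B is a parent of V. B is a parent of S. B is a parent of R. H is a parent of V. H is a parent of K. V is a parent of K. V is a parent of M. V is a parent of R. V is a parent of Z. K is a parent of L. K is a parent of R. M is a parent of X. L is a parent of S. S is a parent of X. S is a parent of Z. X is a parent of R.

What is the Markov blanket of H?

{B, K, T, V}

By definition, MB(H) is built from H's parents, H's children, and the co-parents of H.
Pa(H) = {B, T}.
H has children K, V.
Other parents of H's children:
  V also has parent B.
  K's other parents are T, V.
MB(H) = {B, K, T, V}.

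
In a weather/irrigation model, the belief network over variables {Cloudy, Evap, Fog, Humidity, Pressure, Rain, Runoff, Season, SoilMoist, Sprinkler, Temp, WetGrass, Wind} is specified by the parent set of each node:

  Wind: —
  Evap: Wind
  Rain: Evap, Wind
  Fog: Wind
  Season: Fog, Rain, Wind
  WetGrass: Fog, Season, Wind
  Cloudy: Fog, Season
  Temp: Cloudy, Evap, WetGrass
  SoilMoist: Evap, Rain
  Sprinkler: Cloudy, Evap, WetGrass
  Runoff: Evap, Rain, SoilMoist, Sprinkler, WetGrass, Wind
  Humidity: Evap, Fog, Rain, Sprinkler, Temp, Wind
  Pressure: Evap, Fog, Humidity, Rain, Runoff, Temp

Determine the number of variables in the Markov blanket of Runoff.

Runoff's children: Pressure.
Parents of Runoff: Evap, Rain, SoilMoist, Sprinkler, WetGrass, Wind.
Parents of each child, excluding Runoff:
  Pressure also has parents Evap, Fog, Humidity, Rain, Temp.
MB(Runoff) = {Evap, Fog, Humidity, Pressure, Rain, SoilMoist, Sprinkler, Temp, WetGrass, Wind}, which has 10 nodes.

10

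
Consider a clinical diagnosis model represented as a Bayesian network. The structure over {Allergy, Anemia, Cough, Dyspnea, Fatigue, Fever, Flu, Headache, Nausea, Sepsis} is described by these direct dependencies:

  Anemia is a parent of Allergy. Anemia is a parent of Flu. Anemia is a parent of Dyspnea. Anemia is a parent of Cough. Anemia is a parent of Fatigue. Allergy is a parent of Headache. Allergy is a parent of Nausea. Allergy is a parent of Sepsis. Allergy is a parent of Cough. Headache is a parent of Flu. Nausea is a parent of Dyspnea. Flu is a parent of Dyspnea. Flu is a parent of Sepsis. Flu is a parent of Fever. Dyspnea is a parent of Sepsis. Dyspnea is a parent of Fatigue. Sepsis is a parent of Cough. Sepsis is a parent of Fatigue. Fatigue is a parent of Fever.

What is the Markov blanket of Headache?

Headache's parents: Allergy.
Ch(Headache) = {Flu}.
Parents of each child, excluding Headache:
  Flu's other parent is Anemia.
So the Markov blanket of Headache is {Allergy, Anemia, Flu}.

{Allergy, Anemia, Flu}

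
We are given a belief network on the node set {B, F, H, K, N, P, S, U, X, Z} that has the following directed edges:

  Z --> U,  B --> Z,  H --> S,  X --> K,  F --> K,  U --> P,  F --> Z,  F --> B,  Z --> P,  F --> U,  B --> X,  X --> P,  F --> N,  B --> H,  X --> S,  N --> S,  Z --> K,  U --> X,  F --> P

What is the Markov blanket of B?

B has children H, X, Z.
Parents of B: F.
Parents of each child, excluding B:
  H: —
  Z: F
  X: U
Union: {F} ∪ {H, X, Z} ∪ {F, U} = {F, H, U, X, Z}.

{F, H, U, X, Z}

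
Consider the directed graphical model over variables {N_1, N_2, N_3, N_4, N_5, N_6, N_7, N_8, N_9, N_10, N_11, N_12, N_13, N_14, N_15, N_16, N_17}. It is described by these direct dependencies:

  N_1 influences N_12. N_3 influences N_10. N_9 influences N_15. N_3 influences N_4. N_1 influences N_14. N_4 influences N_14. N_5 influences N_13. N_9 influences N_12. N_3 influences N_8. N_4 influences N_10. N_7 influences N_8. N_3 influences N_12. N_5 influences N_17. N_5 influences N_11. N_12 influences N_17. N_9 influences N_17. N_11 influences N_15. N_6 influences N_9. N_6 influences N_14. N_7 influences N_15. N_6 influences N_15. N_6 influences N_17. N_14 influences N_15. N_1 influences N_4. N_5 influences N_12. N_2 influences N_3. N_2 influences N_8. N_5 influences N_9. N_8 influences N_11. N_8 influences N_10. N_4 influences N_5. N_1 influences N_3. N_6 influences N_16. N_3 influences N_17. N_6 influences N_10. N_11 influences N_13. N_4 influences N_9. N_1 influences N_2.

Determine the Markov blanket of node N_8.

Recall MB(v) = parents ∪ children ∪ spouses, where spouses are the other parents of v's children.
N_8's parents: N_2, N_3, N_7.
N_8's children: N_10, N_11.
For each child, the remaining parents (spouses of N_8):
  N_10 also has parents N_3, N_4, N_6.
  N_11 also has parent N_5.
So the Markov blanket of N_8 is {N_2, N_3, N_4, N_5, N_6, N_7, N_10, N_11}.

{N_2, N_3, N_4, N_5, N_6, N_7, N_10, N_11}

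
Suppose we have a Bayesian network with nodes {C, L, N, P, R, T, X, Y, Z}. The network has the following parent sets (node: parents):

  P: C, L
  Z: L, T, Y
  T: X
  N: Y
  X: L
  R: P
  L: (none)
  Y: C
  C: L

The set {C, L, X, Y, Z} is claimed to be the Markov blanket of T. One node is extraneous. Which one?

C

By definition, MB(T) is built from T's parents, T's children, and the co-parents of T.
Children of T: Z.
Pa(T) = {X}.
Other parents of T's children:
  Z also has parents L, Y.
MB(T) = {L, X, Y, Z}.
C is neither a parent, child, nor co-parent of T, so it does not belong.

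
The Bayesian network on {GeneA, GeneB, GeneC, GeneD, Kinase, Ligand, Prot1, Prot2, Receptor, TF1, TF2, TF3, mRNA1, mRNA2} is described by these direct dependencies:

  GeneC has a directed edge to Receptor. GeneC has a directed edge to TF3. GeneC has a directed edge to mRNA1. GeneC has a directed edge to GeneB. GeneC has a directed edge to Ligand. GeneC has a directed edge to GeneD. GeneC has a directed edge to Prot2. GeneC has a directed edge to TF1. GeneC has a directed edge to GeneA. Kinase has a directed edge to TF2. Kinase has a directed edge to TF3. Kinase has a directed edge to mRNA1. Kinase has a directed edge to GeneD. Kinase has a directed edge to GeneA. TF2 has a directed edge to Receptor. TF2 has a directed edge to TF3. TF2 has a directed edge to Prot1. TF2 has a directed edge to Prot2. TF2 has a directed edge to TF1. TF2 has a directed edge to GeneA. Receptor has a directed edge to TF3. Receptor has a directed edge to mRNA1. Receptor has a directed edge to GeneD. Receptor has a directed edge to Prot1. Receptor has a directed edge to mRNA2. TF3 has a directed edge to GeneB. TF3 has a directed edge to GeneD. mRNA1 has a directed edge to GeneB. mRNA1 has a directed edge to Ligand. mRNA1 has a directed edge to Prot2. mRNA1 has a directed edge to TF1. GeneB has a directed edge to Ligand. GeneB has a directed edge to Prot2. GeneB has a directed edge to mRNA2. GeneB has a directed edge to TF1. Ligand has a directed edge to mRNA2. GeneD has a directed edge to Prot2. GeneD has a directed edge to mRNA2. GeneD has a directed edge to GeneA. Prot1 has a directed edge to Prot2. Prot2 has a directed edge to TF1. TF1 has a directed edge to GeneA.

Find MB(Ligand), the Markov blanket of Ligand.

{GeneB, GeneC, GeneD, Receptor, mRNA1, mRNA2}

Parents of Ligand: GeneB, GeneC, mRNA1.
Children of Ligand: mRNA2.
Co-parents of Ligand (other parents of its children):
  mRNA2: GeneB, GeneD, Receptor
Union: {GeneB, GeneC, mRNA1} ∪ {mRNA2} ∪ {GeneB, GeneD, Receptor} = {GeneB, GeneC, GeneD, Receptor, mRNA1, mRNA2}.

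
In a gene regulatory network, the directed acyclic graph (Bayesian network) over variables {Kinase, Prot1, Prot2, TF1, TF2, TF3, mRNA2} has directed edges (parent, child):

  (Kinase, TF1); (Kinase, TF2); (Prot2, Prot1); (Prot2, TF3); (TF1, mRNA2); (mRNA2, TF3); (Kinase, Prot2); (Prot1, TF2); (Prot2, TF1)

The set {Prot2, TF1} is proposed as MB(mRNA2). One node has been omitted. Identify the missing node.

TF3

The Markov blanket of a node is its parents, its children, and the other parents of its children.
mRNA2's parents: TF1.
Ch(mRNA2) = {TF3}.
Other parents of mRNA2's children:
  TF3: Prot2
MB(mRNA2) = {Prot2, TF1, TF3}.
Comparing with the claimed set, TF3 is missing.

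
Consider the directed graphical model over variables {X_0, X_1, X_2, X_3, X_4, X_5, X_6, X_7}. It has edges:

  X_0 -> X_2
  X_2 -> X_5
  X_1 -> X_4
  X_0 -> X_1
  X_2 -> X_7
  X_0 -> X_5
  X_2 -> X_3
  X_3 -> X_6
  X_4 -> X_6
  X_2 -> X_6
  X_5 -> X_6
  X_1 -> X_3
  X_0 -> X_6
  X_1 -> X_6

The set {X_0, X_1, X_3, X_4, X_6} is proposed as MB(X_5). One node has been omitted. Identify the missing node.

X_2

X_5's children: X_6.
X_5's parents: X_0, X_2.
Other parents of X_5's children:
  X_6: X_0, X_1, X_2, X_3, X_4
MB(X_5) = {X_0, X_1, X_2, X_3, X_4, X_6}.
Comparing with the claimed set, X_2 is missing.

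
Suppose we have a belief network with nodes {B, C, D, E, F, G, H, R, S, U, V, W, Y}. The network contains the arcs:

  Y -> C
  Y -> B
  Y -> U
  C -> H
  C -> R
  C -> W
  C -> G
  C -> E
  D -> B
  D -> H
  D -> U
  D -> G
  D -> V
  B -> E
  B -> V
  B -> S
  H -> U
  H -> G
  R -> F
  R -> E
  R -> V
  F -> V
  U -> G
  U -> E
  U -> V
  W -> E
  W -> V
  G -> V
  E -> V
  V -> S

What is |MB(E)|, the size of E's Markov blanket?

9

Recall MB(v) = parents ∪ children ∪ spouses, where spouses are the other parents of v's children.
E's children: V.
E's parents: B, C, R, U, W.
For each child, the remaining parents (spouses of E):
  V's other parents are B, D, F, G, R, U, W.
MB(E) = {B, C, D, F, G, R, U, V, W}, which has 9 nodes.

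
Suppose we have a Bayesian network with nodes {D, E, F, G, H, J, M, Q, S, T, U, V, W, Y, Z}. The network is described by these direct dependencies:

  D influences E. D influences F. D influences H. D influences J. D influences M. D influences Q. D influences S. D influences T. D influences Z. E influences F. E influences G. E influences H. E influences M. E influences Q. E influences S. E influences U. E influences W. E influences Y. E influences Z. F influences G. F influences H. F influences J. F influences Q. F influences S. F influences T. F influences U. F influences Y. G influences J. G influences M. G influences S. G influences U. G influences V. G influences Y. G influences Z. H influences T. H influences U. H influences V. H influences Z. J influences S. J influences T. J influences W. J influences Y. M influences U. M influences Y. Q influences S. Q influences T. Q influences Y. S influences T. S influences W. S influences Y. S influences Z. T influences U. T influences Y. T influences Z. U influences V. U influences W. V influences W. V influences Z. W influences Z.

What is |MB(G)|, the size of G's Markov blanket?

Recall MB(v) = parents ∪ children ∪ spouses, where spouses are the other parents of v's children.
Pa(G) = {E, F}.
Children of G: J, M, S, U, V, Y, Z.
For each child, the remaining parents (spouses of G):
  J also has parents D, F.
  M's other parents are D, E.
  parents(S) \ {G} = {D, E, F, J, Q}.
  parents(U) \ {G} = {E, F, H, M, T}.
  parents(V) \ {G} = {H, U}.
  parents(Y) \ {G} = {E, F, J, M, Q, S, T}.
  Z also has parents D, E, H, S, T, V, W.
MB(G) = {D, E, F, H, J, M, Q, S, T, U, V, W, Y, Z}, which has 14 nodes.

14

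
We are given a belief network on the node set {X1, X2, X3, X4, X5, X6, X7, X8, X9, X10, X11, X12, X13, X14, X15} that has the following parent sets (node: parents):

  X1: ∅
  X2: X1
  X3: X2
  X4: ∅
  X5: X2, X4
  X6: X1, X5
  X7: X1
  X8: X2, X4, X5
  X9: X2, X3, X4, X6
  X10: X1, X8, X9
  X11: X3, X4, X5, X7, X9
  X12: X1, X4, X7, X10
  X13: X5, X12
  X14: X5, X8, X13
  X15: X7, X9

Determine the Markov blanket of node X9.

X9 has children X10, X11, X15.
Parents of X9: X2, X3, X4, X6.
Parents of each child, excluding X9:
  parents(X10) \ {X9} = {X1, X8}.
  parents(X11) \ {X9} = {X3, X4, X5, X7}.
  X15's other parent is X7.
MB(X9) = {X1, X2, X3, X4, X5, X6, X7, X8, X10, X11, X15}.

{X1, X2, X3, X4, X5, X6, X7, X8, X10, X11, X15}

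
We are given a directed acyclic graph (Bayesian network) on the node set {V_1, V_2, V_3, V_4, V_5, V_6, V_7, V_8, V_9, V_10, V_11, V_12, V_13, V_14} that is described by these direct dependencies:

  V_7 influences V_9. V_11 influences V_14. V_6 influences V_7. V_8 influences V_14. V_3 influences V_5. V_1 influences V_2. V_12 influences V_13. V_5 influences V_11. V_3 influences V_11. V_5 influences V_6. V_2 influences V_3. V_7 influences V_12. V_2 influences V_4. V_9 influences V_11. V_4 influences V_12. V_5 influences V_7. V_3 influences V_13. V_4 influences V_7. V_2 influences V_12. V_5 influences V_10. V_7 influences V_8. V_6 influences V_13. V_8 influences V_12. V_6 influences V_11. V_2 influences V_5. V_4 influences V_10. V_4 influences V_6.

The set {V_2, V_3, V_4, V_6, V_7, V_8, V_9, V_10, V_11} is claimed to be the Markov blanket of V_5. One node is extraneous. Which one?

Pa(V_5) = {V_2, V_3}.
V_5's children: V_6, V_7, V_10, V_11.
For each child, the remaining parents (spouses of V_5):
  parents(V_6) \ {V_5} = {V_4}.
  V_7's other parents are V_4, V_6.
  parents(V_10) \ {V_5} = {V_4}.
  V_11's other parents are V_3, V_6, V_9.
MB(V_5) = {V_2, V_3, V_4, V_6, V_7, V_9, V_10, V_11}.
V_8 is neither a parent, child, nor co-parent of V_5, so it does not belong.

V_8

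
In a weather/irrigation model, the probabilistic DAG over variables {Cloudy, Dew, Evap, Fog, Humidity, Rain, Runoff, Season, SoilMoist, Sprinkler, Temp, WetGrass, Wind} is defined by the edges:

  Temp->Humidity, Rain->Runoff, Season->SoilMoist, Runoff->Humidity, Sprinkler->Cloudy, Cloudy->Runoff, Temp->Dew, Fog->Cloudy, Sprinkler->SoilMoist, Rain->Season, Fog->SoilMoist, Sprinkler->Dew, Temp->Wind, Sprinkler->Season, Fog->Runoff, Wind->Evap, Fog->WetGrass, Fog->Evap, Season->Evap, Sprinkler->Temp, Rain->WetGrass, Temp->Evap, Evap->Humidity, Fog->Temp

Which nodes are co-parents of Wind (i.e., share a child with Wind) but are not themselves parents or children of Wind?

{Fog, Season}

Children of Wind: Evap.
  Evap: Fog, Season, Temp
Excluding nodes already adjacent to Wind (Evap, Temp), the co-parent-only contribution is {Fog, Season}.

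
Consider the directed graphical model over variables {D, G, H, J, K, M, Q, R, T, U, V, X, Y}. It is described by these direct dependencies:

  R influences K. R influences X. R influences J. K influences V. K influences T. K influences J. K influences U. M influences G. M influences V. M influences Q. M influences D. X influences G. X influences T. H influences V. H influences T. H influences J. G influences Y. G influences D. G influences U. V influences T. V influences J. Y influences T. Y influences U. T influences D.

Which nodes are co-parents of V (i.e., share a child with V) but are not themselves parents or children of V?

{R, X, Y}

Children of V: J, T.
  parents(T) \ {V} = {H, K, X, Y}.
  J also has parents H, K, R.
Excluding nodes already adjacent to V (H, J, K, M, T), the co-parent-only contribution is {R, X, Y}.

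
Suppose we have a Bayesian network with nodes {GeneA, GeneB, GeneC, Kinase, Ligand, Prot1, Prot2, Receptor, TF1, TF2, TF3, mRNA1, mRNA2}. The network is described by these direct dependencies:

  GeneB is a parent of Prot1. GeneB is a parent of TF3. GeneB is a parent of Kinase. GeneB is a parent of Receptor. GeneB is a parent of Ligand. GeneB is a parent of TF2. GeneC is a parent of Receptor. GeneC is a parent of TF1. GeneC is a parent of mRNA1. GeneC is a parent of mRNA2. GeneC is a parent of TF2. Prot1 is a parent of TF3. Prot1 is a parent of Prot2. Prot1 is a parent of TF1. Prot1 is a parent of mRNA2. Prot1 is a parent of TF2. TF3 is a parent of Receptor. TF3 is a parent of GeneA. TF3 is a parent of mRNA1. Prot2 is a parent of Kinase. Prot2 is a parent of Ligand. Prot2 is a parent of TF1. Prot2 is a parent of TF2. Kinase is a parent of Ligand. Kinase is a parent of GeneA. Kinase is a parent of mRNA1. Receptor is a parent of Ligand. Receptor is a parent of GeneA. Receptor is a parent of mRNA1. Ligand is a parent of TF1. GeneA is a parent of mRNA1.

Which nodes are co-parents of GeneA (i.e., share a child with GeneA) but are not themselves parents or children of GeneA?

Children of GeneA: mRNA1.
  mRNA1: GeneC, Kinase, Receptor, TF3
Excluding nodes already adjacent to GeneA (Kinase, Receptor, TF3, mRNA1), the co-parent-only contribution is {GeneC}.

{GeneC}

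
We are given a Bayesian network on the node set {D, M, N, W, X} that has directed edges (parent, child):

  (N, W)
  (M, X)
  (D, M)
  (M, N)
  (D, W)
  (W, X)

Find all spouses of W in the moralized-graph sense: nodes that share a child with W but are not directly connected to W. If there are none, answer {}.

Children of W: X.
  X also has parent M.
Excluding nodes already adjacent to W (D, N, X), the co-parent-only contribution is {M}.

{M}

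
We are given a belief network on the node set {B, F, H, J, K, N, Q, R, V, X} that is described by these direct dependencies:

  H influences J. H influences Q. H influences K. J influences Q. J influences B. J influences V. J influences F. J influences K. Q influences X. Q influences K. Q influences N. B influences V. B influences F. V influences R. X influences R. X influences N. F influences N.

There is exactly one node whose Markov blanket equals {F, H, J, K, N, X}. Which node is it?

Q

The target node must have every member of {F, H, J, K, N, X} as a parent, child, or co-parent, and no others.
Parents of Q: H, J; children: K, N, X; co-parents: F, H, J, X.
These exactly cover the given set, so the node is Q.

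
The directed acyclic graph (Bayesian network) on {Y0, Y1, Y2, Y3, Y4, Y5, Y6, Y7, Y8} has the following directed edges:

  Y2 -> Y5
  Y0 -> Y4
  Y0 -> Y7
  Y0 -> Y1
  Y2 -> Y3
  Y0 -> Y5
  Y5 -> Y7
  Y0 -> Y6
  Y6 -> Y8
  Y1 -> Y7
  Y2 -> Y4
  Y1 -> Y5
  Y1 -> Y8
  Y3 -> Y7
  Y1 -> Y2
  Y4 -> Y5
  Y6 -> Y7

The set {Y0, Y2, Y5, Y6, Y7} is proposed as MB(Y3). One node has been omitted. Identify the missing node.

Children of Y3: Y7.
Pa(Y3) = {Y2}.
Other parents of Y3's children:
  Y7: Y0, Y1, Y5, Y6
MB(Y3) = {Y0, Y1, Y2, Y5, Y6, Y7}.
Comparing with the claimed set, Y1 is missing.

Y1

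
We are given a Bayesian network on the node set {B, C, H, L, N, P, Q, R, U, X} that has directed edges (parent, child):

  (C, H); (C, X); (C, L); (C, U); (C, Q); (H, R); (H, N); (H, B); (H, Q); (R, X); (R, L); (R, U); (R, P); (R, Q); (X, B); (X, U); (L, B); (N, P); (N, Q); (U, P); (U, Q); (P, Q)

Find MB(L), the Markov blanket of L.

Ch(L) = {B}.
L's parents: C, R.
Other parents of L's children:
  parents(B) \ {L} = {H, X}.
So the Markov blanket of L is {B, C, H, R, X}.

{B, C, H, R, X}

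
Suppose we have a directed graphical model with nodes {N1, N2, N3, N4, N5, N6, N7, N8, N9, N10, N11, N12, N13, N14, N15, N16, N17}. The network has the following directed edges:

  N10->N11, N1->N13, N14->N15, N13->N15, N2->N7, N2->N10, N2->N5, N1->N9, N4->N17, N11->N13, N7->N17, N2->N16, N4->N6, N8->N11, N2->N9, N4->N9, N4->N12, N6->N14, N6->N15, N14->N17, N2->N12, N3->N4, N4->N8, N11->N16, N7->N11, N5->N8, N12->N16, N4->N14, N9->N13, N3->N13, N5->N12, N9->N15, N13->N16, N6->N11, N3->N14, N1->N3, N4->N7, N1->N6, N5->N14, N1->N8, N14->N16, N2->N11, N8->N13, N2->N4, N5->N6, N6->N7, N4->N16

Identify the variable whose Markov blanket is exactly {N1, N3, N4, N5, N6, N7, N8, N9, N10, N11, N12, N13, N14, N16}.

N2

The target node must have every member of {N1, N3, N4, N5, N6, N7, N8, N9, N10, N11, N12, N13, N14, N16} as a parent, child, or co-parent, and no others.
Parents of N2: none; children: N4, N5, N7, N9, N10, N11, N12, N16; co-parents: N1, N3, N4, N5, N6, N7, N8, N10, N11, N12, N13, N14.
These exactly cover the given set, so the node is N2.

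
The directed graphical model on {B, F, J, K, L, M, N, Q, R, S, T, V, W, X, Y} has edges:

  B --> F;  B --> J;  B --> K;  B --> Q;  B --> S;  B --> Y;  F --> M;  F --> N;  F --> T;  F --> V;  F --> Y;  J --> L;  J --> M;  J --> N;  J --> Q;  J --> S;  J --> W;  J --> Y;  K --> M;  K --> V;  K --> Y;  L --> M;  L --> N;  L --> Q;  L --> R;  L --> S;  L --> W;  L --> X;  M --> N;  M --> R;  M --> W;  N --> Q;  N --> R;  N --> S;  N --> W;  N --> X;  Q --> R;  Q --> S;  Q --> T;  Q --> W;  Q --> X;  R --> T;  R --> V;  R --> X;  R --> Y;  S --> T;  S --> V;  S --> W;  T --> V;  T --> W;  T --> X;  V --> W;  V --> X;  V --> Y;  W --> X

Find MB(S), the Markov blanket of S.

A node's Markov blanket = Pa ∪ Ch ∪ (parents of Ch other than the node itself).
Parents of S: B, J, L, N, Q.
Ch(S) = {T, V, W}.
Other parents of S's children:
  T: F, Q, R
  V: F, K, R, T
  W: J, L, M, N, Q, T, V
So the Markov blanket of S is {B, F, J, K, L, M, N, Q, R, T, V, W}.

{B, F, J, K, L, M, N, Q, R, T, V, W}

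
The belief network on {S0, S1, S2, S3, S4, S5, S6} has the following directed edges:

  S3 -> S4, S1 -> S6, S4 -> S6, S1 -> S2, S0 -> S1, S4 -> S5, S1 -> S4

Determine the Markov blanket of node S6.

A node's Markov blanket = Pa ∪ Ch ∪ (parents of Ch other than the node itself).
Parents of S6: S1, S4.
Ch(S6) = {}.
With no children, S6 has no spouses; the co-parent set is empty.
MB(S6) = {S1, S4}.

{S1, S4}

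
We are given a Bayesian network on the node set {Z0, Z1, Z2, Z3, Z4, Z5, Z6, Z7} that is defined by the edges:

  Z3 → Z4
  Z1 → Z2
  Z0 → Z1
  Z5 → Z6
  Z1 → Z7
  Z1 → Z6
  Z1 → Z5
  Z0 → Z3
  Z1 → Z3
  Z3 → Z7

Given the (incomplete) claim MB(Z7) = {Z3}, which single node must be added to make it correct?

By definition, MB(Z7) is built from Z7's parents, Z7's children, and the co-parents of Z7.
Ch(Z7) = {}.
Z7 has parents Z1, Z3.
With no children, Z7 has no spouses; the co-parent set is empty.
MB(Z7) = {Z1, Z3}.
Comparing with the claimed set, Z1 is missing.

Z1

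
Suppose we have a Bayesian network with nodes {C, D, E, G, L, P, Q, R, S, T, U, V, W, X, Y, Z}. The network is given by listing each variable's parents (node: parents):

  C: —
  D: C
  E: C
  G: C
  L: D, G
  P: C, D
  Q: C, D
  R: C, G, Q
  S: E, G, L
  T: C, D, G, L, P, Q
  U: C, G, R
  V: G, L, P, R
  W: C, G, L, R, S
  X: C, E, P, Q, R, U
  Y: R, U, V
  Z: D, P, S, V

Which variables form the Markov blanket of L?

{C, D, E, G, P, Q, R, S, T, V, W}

L's parents: D, G.
L's children: S, T, V, W.
Co-parents of L (other parents of its children):
  S also has parents E, G.
  T's other parents are C, D, G, P, Q.
  parents(V) \ {L} = {G, P, R}.
  W also has parents C, G, R, S.
MB(L) = {C, D, E, G, P, Q, R, S, T, V, W}.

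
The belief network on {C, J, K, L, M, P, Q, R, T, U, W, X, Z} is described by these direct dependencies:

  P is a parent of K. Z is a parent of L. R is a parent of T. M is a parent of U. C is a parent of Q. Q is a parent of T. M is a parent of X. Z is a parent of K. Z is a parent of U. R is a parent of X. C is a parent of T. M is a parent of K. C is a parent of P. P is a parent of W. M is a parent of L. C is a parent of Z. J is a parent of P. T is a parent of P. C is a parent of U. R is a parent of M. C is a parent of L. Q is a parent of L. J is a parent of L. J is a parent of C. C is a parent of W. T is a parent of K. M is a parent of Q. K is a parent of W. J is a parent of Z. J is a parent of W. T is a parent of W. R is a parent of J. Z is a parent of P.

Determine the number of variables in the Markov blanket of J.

The Markov blanket of a node is its parents, its children, and the other parents of its children.
J's children: C, L, P, W, Z.
Pa(J) = {R}.
Parents of each child, excluding J:
  C: —
  Z: C
  P: C, T, Z
  L: C, M, Q, Z
  W: C, K, P, T
MB(J) = {C, K, L, M, P, Q, R, T, W, Z}, which has 10 nodes.

10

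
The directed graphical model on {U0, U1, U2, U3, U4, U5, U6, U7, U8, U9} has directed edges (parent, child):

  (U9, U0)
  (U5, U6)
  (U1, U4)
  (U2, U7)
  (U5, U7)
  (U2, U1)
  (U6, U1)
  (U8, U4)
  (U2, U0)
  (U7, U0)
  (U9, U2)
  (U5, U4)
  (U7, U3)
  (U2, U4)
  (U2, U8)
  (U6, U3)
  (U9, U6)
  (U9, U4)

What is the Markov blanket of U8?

The Markov blanket of a node is its parents, its children, and the other parents of its children.
Parents of U8: U2.
U8 has child U4.
Other parents of U8's children:
  parents(U4) \ {U8} = {U1, U2, U5, U9}.
MB(U8) = {U1, U2, U4, U5, U9}.

{U1, U2, U4, U5, U9}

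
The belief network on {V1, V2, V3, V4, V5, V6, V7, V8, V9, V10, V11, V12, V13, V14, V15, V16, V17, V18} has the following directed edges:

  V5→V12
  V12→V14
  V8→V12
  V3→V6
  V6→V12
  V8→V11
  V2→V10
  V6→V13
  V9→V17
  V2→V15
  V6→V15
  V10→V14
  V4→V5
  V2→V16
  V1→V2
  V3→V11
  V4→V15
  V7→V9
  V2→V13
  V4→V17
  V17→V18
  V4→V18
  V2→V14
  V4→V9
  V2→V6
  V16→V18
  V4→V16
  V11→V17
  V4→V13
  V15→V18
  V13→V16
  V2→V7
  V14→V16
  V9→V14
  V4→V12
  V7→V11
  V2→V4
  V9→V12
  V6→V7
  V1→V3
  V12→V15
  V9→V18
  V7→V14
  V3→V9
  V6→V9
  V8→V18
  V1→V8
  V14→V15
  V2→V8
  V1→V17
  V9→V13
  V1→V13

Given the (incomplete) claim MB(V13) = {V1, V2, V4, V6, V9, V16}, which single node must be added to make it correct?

V14

V13's children: V16.
V13's parents: V1, V2, V4, V6, V9.
Co-parents of V13 (other parents of its children):
  parents(V16) \ {V13} = {V2, V4, V14}.
MB(V13) = {V1, V2, V4, V6, V9, V14, V16}.
Comparing with the claimed set, V14 is missing.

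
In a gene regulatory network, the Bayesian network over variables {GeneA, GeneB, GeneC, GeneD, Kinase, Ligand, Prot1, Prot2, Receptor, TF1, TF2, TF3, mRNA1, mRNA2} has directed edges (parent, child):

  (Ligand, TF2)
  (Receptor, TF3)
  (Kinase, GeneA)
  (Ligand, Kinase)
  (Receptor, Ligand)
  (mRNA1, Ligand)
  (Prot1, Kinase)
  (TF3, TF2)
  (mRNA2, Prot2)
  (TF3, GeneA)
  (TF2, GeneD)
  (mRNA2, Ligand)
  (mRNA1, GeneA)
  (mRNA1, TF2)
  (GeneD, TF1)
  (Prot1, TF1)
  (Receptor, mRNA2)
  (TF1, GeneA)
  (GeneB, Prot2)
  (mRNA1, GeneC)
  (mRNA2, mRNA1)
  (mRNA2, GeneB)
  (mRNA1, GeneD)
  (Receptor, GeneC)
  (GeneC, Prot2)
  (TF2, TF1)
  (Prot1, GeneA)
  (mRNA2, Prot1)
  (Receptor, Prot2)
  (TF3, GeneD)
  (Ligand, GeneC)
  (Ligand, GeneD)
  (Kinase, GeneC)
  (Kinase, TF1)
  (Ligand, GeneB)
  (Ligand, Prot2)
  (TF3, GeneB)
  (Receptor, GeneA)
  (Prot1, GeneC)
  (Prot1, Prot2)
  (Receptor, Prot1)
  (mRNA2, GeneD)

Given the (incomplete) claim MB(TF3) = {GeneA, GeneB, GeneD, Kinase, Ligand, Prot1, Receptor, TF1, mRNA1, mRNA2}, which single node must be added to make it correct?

The Markov blanket of a node is its parents, its children, and the other parents of its children.
Parents of TF3: Receptor.
Ch(TF3) = {GeneA, GeneB, GeneD, TF2}.
For each child, the remaining parents (spouses of TF3):
  parents(GeneB) \ {TF3} = {Ligand, mRNA2}.
  parents(TF2) \ {TF3} = {Ligand, mRNA1}.
  parents(GeneD) \ {TF3} = {Ligand, TF2, mRNA1, mRNA2}.
  GeneA's other parents are Kinase, Prot1, Receptor, TF1, mRNA1.
MB(TF3) = {GeneA, GeneB, GeneD, Kinase, Ligand, Prot1, Receptor, TF1, TF2, mRNA1, mRNA2}.
Comparing with the claimed set, TF2 is missing.

TF2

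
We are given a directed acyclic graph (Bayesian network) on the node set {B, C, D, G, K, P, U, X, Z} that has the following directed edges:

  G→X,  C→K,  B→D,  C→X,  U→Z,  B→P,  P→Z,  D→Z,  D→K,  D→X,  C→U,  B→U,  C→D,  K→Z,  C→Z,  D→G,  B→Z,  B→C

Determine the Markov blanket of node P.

The Markov blanket of a node is its parents, its children, and the other parents of its children.
P's parents: B.
Ch(P) = {Z}.
Co-parents of P (other parents of its children):
  Z's other parents are B, C, D, K, U.
MB(P) = {B, C, D, K, U, Z}.

{B, C, D, K, U, Z}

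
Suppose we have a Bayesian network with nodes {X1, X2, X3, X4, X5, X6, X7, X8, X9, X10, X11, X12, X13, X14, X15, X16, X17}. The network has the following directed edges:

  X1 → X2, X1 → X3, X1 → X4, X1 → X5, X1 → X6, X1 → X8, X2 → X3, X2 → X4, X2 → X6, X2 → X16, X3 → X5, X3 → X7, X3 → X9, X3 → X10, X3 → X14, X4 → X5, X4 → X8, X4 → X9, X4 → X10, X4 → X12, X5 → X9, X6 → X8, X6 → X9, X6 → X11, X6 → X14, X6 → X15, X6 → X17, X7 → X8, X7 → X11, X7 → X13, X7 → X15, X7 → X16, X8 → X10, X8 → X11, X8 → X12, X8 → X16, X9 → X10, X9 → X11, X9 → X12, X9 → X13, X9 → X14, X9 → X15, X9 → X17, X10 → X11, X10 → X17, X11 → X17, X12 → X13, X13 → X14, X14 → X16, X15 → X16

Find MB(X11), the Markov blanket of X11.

X11's children: X17.
Pa(X11) = {X6, X7, X8, X9, X10}.
Parents of each child, excluding X11:
  parents(X17) \ {X11} = {X6, X9, X10}.
MB(X11) = {X6, X7, X8, X9, X10, X17}.

{X6, X7, X8, X9, X10, X17}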